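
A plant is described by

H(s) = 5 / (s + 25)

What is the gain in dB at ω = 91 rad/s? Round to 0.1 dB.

Substitute s = j91:
Numerator: 5 = 5 + j0
Denominator: (j91) + 25 = 25 + j91
|N| = √(5² + 0²) ≈ 5, ∠N ≈ 0.00°
|D| = √(25² + 91²) ≈ 94.372, ∠D ≈ 74.64°
|H| = 5 / 94.372 ≈ 0.052982
Gain = 20 log₁₀(0.052982) ≈ -25.52 dB

-25.5 dB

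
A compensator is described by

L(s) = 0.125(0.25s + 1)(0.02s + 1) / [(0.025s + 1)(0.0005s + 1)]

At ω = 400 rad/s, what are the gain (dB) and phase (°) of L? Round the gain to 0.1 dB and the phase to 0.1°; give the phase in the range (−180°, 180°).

19.9 dB, 76.7°

At ω = 400 rad/s:
zero (1 + j400·0.25) = 1 + j100 → |·| ≈ 100, ∠ ≈ 89.43°
zero (1 + j400·0.02) = 1 + j8 → |·| ≈ 8.0623, ∠ ≈ 82.87°
pole (1 + j400·0.025) = 1 + j10 → |·| ≈ 10.05, ∠ ≈ 84.29°
pole (1 + j400·0.0005) = 1 + j0.2 → |·| ≈ 1.0198, ∠ ≈ 11.31°
|L| = 0.125 · 100 · 8.0623 / (10.05 · 1.0198) ≈ 9.833
Gain = 20 log₁₀(9.833) ≈ 19.85 dB
∠L = (89.43° + 82.87°) − (84.29° + 11.31°) = 76.70°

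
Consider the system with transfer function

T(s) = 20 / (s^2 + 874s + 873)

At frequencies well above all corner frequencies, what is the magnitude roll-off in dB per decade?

Each pole contributes −20 dB/decade at high frequency; each zero contributes +20 dB/decade.
Net: 0 zero(s) − 2 pole(s) → -40 dB/decade.

-40 dB/decade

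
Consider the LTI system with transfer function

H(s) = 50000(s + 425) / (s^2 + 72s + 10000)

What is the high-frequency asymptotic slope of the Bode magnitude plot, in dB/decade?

Each pole contributes −20 dB/decade at high frequency; each zero contributes +20 dB/decade.
Net: 1 zero(s) − 2 pole(s) → -20 dB/decade.

-20 dB/decade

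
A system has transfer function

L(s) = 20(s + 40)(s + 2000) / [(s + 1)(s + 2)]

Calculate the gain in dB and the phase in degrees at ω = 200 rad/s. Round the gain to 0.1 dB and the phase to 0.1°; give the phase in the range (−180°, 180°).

At s = jω = j200:
zero (s+40): 40 + j200 → |·| = √(40²+200²) = √41600 ≈ 203.96, ∠ = arctan(200/40) ≈ 78.69°
zero (s+2000): 2000 + j200 → |·| = √(2000²+200²) = √4040000 ≈ 2010, ∠ = arctan(200/2000) ≈ 5.71°
pole (s+1): 1 + j200 → |·| = √(1²+200²) = √40001 ≈ 200, ∠ = arctan(200/1) ≈ 89.71°
pole (s+2): 2 + j200 → |·| = √(2²+200²) = √40004 ≈ 200.01, ∠ = arctan(200/2) ≈ 89.43°
|L| = 20 · 4.0996e+05 / 40002 ≈ 204.97
Gain = 20 log₁₀(204.97) ≈ 46.23 dB
∠L = 84.40° − 179.14° = -94.74°

46.2 dB, -94.7°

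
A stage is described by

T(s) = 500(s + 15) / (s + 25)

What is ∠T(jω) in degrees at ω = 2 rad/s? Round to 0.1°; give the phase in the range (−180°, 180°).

At s = jω = j2:
zero (s+15): 15 + j2 → |·| = √(15²+2²) = √229 ≈ 15.133, ∠ = arctan(2/15) ≈ 7.59°
pole (s+25): 25 + j2 → |·| = √(25²+2²) = √629 ≈ 25.08, ∠ = arctan(2/25) ≈ 4.57°
∠T = 7.59° − 4.57° = 3.02°

3.0°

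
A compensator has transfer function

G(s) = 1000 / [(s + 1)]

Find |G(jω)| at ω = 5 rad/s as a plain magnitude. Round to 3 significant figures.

196

At ω = 5 rad/s:
pole (1 + j5·1) = 1 + j5 → |·| ≈ 5.099, ∠ ≈ 78.69°
|G| = 1000 · 1 / (5.099) ≈ 196.12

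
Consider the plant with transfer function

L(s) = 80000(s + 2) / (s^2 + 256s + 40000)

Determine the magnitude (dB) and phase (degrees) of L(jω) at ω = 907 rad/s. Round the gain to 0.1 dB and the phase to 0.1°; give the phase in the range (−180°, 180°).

At s = jω = j907:
zero (s+2): 2 + j907 → |·| = √(2²+907²) = √822653 ≈ 907, ∠ = arctan(907/2) ≈ 89.87°
quadratic: (j907)² + 256·j907 + 40000 = -782649 + j232192 → |·| ≈ 8.1637e+05, ∠ ≈ 163.48°
|L| = 80000 · 907 / 8.1637e+05 ≈ 88.881
Gain = 20 log₁₀(88.881) ≈ 38.98 dB
∠L = 89.87° − 163.48° = -73.61°

39.0 dB, -73.6°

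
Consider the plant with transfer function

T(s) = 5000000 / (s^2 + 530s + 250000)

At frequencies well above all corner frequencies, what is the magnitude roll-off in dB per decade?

-40 dB/decade

Each pole contributes −20 dB/decade at high frequency; each zero contributes +20 dB/decade.
Net: 0 zero(s) − 2 pole(s) → -40 dB/decade.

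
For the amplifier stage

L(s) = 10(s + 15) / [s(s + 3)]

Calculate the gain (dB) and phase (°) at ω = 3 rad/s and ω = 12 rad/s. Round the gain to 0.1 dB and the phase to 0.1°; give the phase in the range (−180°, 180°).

At s = jω = j3:
zero (s+15): 15 + j3 → |·| = √(15²+3²) = √234 ≈ 15.297, ∠ = arctan(3/15) ≈ 11.31°
pole (s+3): 3 + j3 → |·| = √(3²+3²) = √18 ≈ 4.2426, ∠ = arctan(3/3) ≈ 45.00°
pole at origin: |s| = 3, ∠ = 90.00° (in denominator)
|L| = 10 · 15.297 / 12.728 ≈ 12.018
Gain = 20 log₁₀(12.018) ≈ 21.60 dB
∠L = 11.31° − 135.00° = -123.69°

At s = jω = j12:
zero (s+15): 15 + j12 → |·| = √(15²+12²) = √369 ≈ 19.209, ∠ = arctan(12/15) ≈ 38.66°
pole (s+3): 3 + j12 → |·| = √(3²+12²) = √153 ≈ 12.369, ∠ = arctan(12/3) ≈ 75.96°
pole at origin: |s| = 12, ∠ = 90.00° (in denominator)
|L| = 10 · 19.209 / 148.43 ≈ 1.2941
Gain = 20 log₁₀(1.2941) ≈ 2.24 dB
∠L = 38.66° − 165.96° = -127.30°

ω = 3: 21.6 dB, -123.7°; ω = 12: 2.2 dB, -127.3°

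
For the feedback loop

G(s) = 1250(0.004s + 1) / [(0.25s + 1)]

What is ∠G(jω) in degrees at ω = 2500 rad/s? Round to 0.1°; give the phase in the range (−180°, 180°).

-5.6°

At ω = 2500 rad/s:
zero (1 + j2500·0.004) = 1 + j10 → |·| ≈ 10.05, ∠ ≈ 84.29°
pole (1 + j2500·0.25) = 1 + j625 → |·| ≈ 625, ∠ ≈ 89.91°
∠G = (84.29°) − (89.91°) = -5.62°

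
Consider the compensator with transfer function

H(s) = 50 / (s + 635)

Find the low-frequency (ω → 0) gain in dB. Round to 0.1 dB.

-22.1 dB

H(0) = 50 / (635) ≈ 0.07874
20 log₁₀(0.07874) ≈ -22.08 dB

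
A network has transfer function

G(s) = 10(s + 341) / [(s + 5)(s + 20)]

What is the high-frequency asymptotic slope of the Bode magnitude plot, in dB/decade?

-20 dB/decade

Each pole contributes −20 dB/decade at high frequency; each zero contributes +20 dB/decade.
Net: 1 zero(s) − 2 pole(s) → -20 dB/decade.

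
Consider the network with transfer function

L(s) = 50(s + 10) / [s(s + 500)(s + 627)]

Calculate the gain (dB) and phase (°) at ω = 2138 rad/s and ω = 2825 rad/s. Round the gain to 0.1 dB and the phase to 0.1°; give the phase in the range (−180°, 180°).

At s = jω = j2138:
zero (s+10): 10 + j2138 → |·| = √(10²+2138²) = √4571144 ≈ 2138, ∠ = arctan(2138/10) ≈ 89.73°
pole (s+500): 500 + j2138 → |·| = √(500²+2138²) = √4821044 ≈ 2195.7, ∠ = arctan(2138/500) ≈ 76.84°
pole (s+627): 627 + j2138 → |·| = √(627²+2138²) = √4964173 ≈ 2228, ∠ = arctan(2138/627) ≈ 73.66°
pole at origin: |s| = 2138, ∠ = 90.00° (in denominator)
|L| = 50 · 2138 / 1.0459e+10 ≈ 1.0221e-05
Gain = 20 log₁₀(1.0221e-05) ≈ -99.81 dB
∠L = 89.73° − 240.50° = -150.77°

At s = jω = j2825:
zero (s+10): 10 + j2825 → |·| = √(10²+2825²) = √7980725 ≈ 2825, ∠ = arctan(2825/10) ≈ 89.80°
pole (s+500): 500 + j2825 → |·| = √(500²+2825²) = √8230625 ≈ 2868.9, ∠ = arctan(2825/500) ≈ 79.96°
pole (s+627): 627 + j2825 → |·| = √(627²+2825²) = √8373754 ≈ 2893.7, ∠ = arctan(2825/627) ≈ 77.49°
pole at origin: |s| = 2825, ∠ = 90.00° (in denominator)
|L| = 50 · 2825 / 2.3452e+10 ≈ 6.0229e-06
Gain = 20 log₁₀(6.0229e-06) ≈ -104.40 dB
∠L = 89.80° − 247.45° = -157.65°

ω = 2138: -99.8 dB, -150.8°; ω = 2825: -104.4 dB, -157.7°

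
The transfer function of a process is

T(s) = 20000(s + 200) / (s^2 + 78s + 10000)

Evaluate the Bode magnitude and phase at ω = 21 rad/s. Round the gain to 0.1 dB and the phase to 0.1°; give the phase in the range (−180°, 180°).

At s = jω = j21:
zero (s+200): 200 + j21 → |·| = √(200²+21²) = √40441 ≈ 201.1, ∠ = arctan(21/200) ≈ 5.99°
quadratic: (j21)² + 78·j21 + 10000 = 9559 + j1638 → |·| ≈ 9698.3, ∠ ≈ 9.72°
|T| = 20000 · 201.1 / 9698.3 ≈ 414.71
Gain = 20 log₁₀(414.71) ≈ 52.35 dB
∠T = 5.99° − 9.72° = -3.73°

52.4 dB, -3.7°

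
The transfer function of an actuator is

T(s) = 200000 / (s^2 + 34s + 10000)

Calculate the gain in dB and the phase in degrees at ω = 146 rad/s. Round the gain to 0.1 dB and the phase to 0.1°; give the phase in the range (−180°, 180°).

At s = jω = j146:
quadratic: (j146)² + 34·j146 + 10000 = -11316 + j4964 → |·| ≈ 12357, ∠ ≈ 156.31°
|T| = 200000 / 12357 ≈ 16.185
Gain = 20 log₁₀(16.185) ≈ 24.18 dB
∠T = 0.00° − 156.31° = -156.31°

24.2 dB, -156.3°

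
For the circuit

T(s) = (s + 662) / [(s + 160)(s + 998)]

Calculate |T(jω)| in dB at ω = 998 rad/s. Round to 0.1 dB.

-61.5 dB

At s = jω = j998:
zero (s+662): 662 + j998 → |·| = √(662²+998²) = √1434248 ≈ 1197.6, ∠ = arctan(998/662) ≈ 56.44°
pole (s+160): 160 + j998 → |·| = √(160²+998²) = √1021604 ≈ 1010.7, ∠ = arctan(998/160) ≈ 80.89°
pole (s+998): 998 + j998 → |·| = √(998²+998²) = √1992008 ≈ 1411.4, ∠ = arctan(998/998) ≈ 45.00°
|T| = 1 · 1197.6 / 1.4265e+06 ≈ 0.00083954
Gain = 20 log₁₀(0.00083954) ≈ -61.52 dB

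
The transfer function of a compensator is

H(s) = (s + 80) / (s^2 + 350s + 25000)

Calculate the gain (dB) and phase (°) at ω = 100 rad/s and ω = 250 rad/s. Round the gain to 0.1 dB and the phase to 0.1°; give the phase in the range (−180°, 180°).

Substitute s = j100:
Numerator: (j100) + 80 = 80 + j100
Denominator: (j100)^2 + 350(j100) + 25000 = 15000 + j35000
|N| = √(80² + 100²) ≈ 128.06, ∠N ≈ 51.34°
|D| = √(15000² + 35000²) ≈ 38079, ∠D ≈ 66.80°
|H| = 128.06 / 38079 ≈ 0.003363
Gain = 20 log₁₀(0.003363) ≈ -49.47 dB
∠H = 51.34° − 66.80° = -15.46°

Substitute s = j250:
Numerator: (j250) + 80 = 80 + j250
Denominator: (j250)^2 + 350(j250) + 25000 = -37500 + j87500
|N| = √(80² + 250²) ≈ 262.49, ∠N ≈ 72.26°
|D| = √(37500² + 87500²) ≈ 95197, ∠D ≈ 113.20°
|H| = 262.49 / 95197 ≈ 0.0027573
Gain = 20 log₁₀(0.0027573) ≈ -51.19 dB
∠H = 72.26° − 113.20° = -40.94°

ω = 100: -49.5 dB, -15.5°; ω = 250: -51.2 dB, -40.9°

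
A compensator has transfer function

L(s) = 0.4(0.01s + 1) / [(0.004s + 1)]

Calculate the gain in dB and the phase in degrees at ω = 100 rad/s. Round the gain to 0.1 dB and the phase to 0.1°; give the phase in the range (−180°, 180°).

At ω = 100 rad/s:
zero (1 + j100·0.01) = 1 + j1 → |·| ≈ 1.4142, ∠ ≈ 45.00°
pole (1 + j100·0.004) = 1 + j0.4 → |·| ≈ 1.077, ∠ ≈ 21.80°
|L| = 0.4 · 1.4142 / (1.077) ≈ 0.52524
Gain = 20 log₁₀(0.52524) ≈ -5.59 dB
∠L = (45.00°) − (21.80°) = 23.20°

-5.6 dB, 23.2°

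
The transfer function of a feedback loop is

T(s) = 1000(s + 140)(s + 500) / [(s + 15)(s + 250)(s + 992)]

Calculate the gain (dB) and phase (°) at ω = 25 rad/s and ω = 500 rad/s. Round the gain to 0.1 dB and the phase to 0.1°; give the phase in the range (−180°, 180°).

ω = 25: 19.8 dB, -53.2°; ω = 500: 1.5 dB, -59.1°

At s = jω = j25:
zero (s+140): 140 + j25 → |·| = √(140²+25²) = √20225 ≈ 142.21, ∠ = arctan(25/140) ≈ 10.12°
zero (s+500): 500 + j25 → |·| = √(500²+25²) = √250625 ≈ 500.62, ∠ = arctan(25/500) ≈ 2.86°
pole (s+15): 15 + j25 → |·| = √(15²+25²) = √850 ≈ 29.155, ∠ = arctan(25/15) ≈ 59.04°
pole (s+250): 250 + j25 → |·| = √(250²+25²) = √63125 ≈ 251.25, ∠ = arctan(25/250) ≈ 5.71°
pole (s+992): 992 + j25 → |·| = √(992²+25²) = √984689 ≈ 992.31, ∠ = arctan(25/992) ≈ 1.44°
|T| = 1000 · 71193 / 7.2689e+06 ≈ 9.7942
Gain = 20 log₁₀(9.7942) ≈ 19.82 dB
∠T = 12.98° − 66.19° = -53.21°

At s = jω = j500:
zero (s+140): 140 + j500 → |·| = √(140²+500²) = √269600 ≈ 519.23, ∠ = arctan(500/140) ≈ 74.36°
zero (s+500): 500 + j500 → |·| = √(500²+500²) = √500000 ≈ 707.11, ∠ = arctan(500/500) ≈ 45.00°
pole (s+15): 15 + j500 → |·| = √(15²+500²) = √250225 ≈ 500.22, ∠ = arctan(500/15) ≈ 88.28°
pole (s+250): 250 + j500 → |·| = √(250²+500²) = √312500 ≈ 559.02, ∠ = arctan(500/250) ≈ 63.43°
pole (s+992): 992 + j500 → |·| = √(992²+500²) = √1234064 ≈ 1110.9, ∠ = arctan(500/992) ≈ 26.75°
|T| = 1000 · 3.6715e+05 / 3.1064e+08 ≈ 1.1819
Gain = 20 log₁₀(1.1819) ≈ 1.45 dB
∠T = 119.36° − 178.46° = -59.10°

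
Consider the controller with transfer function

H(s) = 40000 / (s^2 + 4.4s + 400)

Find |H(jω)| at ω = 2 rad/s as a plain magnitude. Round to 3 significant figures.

101

At s = jω = j2:
quadratic: (j2)² + 4.4·j2 + 400 = 396 + j8.8 → |·| ≈ 396.1, ∠ ≈ 1.27°
|H| = 40000 / 396.1 ≈ 100.98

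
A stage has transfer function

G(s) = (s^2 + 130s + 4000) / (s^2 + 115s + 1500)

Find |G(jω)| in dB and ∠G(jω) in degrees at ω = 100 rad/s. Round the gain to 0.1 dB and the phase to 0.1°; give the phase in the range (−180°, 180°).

Substitute s = j100:
Numerator: (j100)^2 + 130(j100) + 4000 = -6000 + j13000
Denominator: (j100)^2 + 115(j100) + 1500 = -8500 + j11500
|N| = √(6000² + 13000²) ≈ 14318, ∠N ≈ 114.78°
|D| = √(8500² + 11500²) ≈ 14300, ∠D ≈ 126.47°
|G| = 14318 / 14300 ≈ 1.0013
Gain = 20 log₁₀(1.0013) ≈ 0.01 dB
∠G = 114.78° − 126.47° = -11.69°

0.0 dB, -11.7°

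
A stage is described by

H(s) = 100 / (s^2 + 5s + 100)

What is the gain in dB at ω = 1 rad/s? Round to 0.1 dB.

0.1 dB

At s = jω = j1:
quadratic: (j1)² + 5·j1 + 100 = 99 + j5 → |·| ≈ 99.126, ∠ ≈ 2.89°
|H| = 100 / 99.126 ≈ 1.0088
Gain = 20 log₁₀(1.0088) ≈ 0.08 dB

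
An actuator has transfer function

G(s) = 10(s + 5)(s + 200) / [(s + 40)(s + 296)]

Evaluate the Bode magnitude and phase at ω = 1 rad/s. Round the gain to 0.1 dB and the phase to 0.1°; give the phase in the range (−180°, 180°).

-1.3 dB, 10.0°

At s = jω = j1:
zero (s+5): 5 + j1 → |·| = √(5²+1²) = √26 ≈ 5.099, ∠ = arctan(1/5) ≈ 11.31°
zero (s+200): 200 + j1 → |·| = √(200²+1²) = √40001 ≈ 200, ∠ = arctan(1/200) ≈ 0.29°
pole (s+40): 40 + j1 → |·| = √(40²+1²) = √1601 ≈ 40.012, ∠ = arctan(1/40) ≈ 1.43°
pole (s+296): 296 + j1 → |·| = √(296²+1²) = √87617 ≈ 296, ∠ = arctan(1/296) ≈ 0.19°
|G| = 10 · 1019.8 / 11844 ≈ 0.86103
Gain = 20 log₁₀(0.86103) ≈ -1.30 dB
∠G = 11.60° − 1.62° = 9.98°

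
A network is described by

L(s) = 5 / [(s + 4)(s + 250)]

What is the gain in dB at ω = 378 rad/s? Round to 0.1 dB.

-90.7 dB

At s = jω = j378:
pole (s+4): 4 + j378 → |·| = √(4²+378²) = √142900 ≈ 378.02, ∠ = arctan(378/4) ≈ 89.39°
pole (s+250): 250 + j378 → |·| = √(250²+378²) = √205384 ≈ 453.19, ∠ = arctan(378/250) ≈ 56.52°
|L| = 5 / 1.7131e+05 ≈ 2.9187e-05
Gain = 20 log₁₀(2.9187e-05) ≈ -90.70 dB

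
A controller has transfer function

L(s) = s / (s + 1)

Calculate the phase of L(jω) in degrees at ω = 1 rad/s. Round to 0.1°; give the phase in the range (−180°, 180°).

At s = jω = j1:
zero at origin: s = j1 → |·| = 1, ∠ = 90.00°
pole (s+1): 1 + j1 → |·| = √(1²+1²) = √2 ≈ 1.4142, ∠ = arctan(1/1) ≈ 45.00°
∠L = 90.00° − 45.00° = 45.00°

45.0°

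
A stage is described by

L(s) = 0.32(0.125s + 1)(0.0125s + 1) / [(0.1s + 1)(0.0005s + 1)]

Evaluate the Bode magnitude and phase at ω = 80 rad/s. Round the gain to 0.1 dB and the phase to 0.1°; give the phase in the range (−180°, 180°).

At ω = 80 rad/s:
zero (1 + j80·0.125) = 1 + j10 → |·| ≈ 10.05, ∠ ≈ 84.29°
zero (1 + j80·0.0125) = 1 + j1 → |·| ≈ 1.4142, ∠ ≈ 45.00°
pole (1 + j80·0.1) = 1 + j8 → |·| ≈ 8.0623, ∠ ≈ 82.87°
pole (1 + j80·0.0005) = 1 + j0.04 → |·| ≈ 1.0008, ∠ ≈ 2.29°
|L| = 0.32 · 10.05 · 1.4142 / (8.0623 · 1.0008) ≈ 0.56366
Gain = 20 log₁₀(0.56366) ≈ -4.98 dB
∠L = (84.29° + 45.00°) − (82.87° + 2.29°) = 44.13°

-5.0 dB, 44.1°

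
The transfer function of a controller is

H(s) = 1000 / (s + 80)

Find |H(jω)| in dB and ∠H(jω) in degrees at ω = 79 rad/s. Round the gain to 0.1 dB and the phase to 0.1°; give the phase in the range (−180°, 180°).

At s = jω = j79:
pole (s+80): 80 + j79 → |·| = √(80²+79²) = √12641 ≈ 112.43, ∠ = arctan(79/80) ≈ 44.64°
|H| = 1000 / 112.43 ≈ 8.8944
Gain = 20 log₁₀(8.8944) ≈ 18.98 dB
∠H = 0.00° − 44.64° = -44.64°

19.0 dB, -44.6°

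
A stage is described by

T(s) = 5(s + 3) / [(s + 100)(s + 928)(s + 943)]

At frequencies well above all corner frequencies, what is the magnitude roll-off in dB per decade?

-40 dB/decade

Each pole contributes −20 dB/decade at high frequency; each zero contributes +20 dB/decade.
Net: 1 zero(s) − 3 pole(s) → -40 dB/decade.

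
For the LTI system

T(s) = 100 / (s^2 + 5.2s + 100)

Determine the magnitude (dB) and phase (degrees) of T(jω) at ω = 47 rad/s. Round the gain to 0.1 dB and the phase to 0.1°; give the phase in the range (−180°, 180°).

-26.5 dB, -173.4°

At s = jω = j47:
quadratic: (j47)² + 5.2·j47 + 100 = -2109 + j244.4 → |·| ≈ 2123.1, ∠ ≈ 173.39°
|T| = 100 / 2123.1 ≈ 0.047101
Gain = 20 log₁₀(0.047101) ≈ -26.54 dB
∠T = 0.00° − 173.39° = -173.39°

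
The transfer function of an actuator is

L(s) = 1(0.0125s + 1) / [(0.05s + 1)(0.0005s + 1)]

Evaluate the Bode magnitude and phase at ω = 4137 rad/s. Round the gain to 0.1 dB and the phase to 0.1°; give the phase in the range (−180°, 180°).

-19.3 dB, -65.0°

At ω = 4137 rad/s:
zero (1 + j4137·0.0125) = 1 + j51.7125 → |·| ≈ 51.722, ∠ ≈ 88.89°
pole (1 + j4137·0.05) = 1 + j206.85 → |·| ≈ 206.85, ∠ ≈ 89.72°
pole (1 + j4137·0.0005) = 1 + j2.0685 → |·| ≈ 2.2975, ∠ ≈ 64.20°
|L| = 1 · 51.722 / (206.85 · 2.2975) ≈ 0.10883
Gain = 20 log₁₀(0.10883) ≈ -19.27 dB
∠L = (88.89°) − (89.72° + 64.20°) = -65.03°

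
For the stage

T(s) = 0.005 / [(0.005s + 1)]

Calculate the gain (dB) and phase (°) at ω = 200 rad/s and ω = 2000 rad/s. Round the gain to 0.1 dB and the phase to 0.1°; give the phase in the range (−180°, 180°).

ω = 200: -49.0 dB, -45.0°; ω = 2000: -66.1 dB, -84.3°

At ω = 200 rad/s:
pole (1 + j200·0.005) = 1 + j1 → |·| ≈ 1.4142, ∠ ≈ 45.00°
|T| = 0.005 · 1 / (1.4142) ≈ 0.0035356
Gain = 20 log₁₀(0.0035356) ≈ -49.03 dB
∠T = (0°) − (45.00°) = -45.00°

At ω = 2000 rad/s:
pole (1 + j2000·0.005) = 1 + j10 → |·| ≈ 10.05, ∠ ≈ 84.29°
|T| = 0.005 · 1 / (10.05) ≈ 0.00049751
Gain = 20 log₁₀(0.00049751) ≈ -66.06 dB
∠T = (0°) − (84.29°) = -84.29°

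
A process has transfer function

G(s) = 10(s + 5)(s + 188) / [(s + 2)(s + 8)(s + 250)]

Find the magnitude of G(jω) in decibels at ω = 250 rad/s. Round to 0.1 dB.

At s = jω = j250:
zero (s+5): 5 + j250 → |·| = √(5²+250²) = √62525 ≈ 250.05, ∠ = arctan(250/5) ≈ 88.85°
zero (s+188): 188 + j250 → |·| = √(188²+250²) = √97844 ≈ 312.8, ∠ = arctan(250/188) ≈ 53.06°
pole (s+2): 2 + j250 → |·| = √(2²+250²) = √62504 ≈ 250.01, ∠ = arctan(250/2) ≈ 89.54°
pole (s+8): 8 + j250 → |·| = √(8²+250²) = √62564 ≈ 250.13, ∠ = arctan(250/8) ≈ 88.17°
pole (s+250): 250 + j250 → |·| = √(250²+250²) = √125000 ≈ 353.55, ∠ = arctan(250/250) ≈ 45.00°
|G| = 10 · 78216 / 2.2109e+07 ≈ 0.035377
Gain = 20 log₁₀(0.035377) ≈ -29.03 dB

-29.0 dB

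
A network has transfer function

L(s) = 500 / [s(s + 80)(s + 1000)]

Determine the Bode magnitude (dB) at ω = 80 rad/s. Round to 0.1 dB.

At s = jω = j80:
pole (s+80): 80 + j80 → |·| = √(80²+80²) = √12800 ≈ 113.14, ∠ = arctan(80/80) ≈ 45.00°
pole (s+1000): 1000 + j80 → |·| = √(1000²+80²) = √1006400 ≈ 1003.2, ∠ = arctan(80/1000) ≈ 4.57°
pole at origin: |s| = 80, ∠ = 90.00° (in denominator)
|L| = 500 / 9.0802e+06 ≈ 5.5065e-05
Gain = 20 log₁₀(5.5065e-05) ≈ -85.18 dB

-85.2 dB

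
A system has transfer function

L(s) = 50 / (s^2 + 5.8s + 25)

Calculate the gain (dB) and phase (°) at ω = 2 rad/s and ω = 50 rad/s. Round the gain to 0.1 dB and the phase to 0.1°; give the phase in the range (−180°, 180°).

ω = 2: 6.4 dB, -28.9°; ω = 50: -34.0 dB, -173.3°

At s = jω = j2:
quadratic: (j2)² + 5.8·j2 + 25 = 21 + j11.6 → |·| ≈ 23.991, ∠ ≈ 28.92°
|L| = 50 / 23.991 ≈ 2.0841
Gain = 20 log₁₀(2.0841) ≈ 6.38 dB
∠L = 0.00° − 28.92° = -28.92°

At s = jω = j50:
quadratic: (j50)² + 5.8·j50 + 25 = -2475 + j290 → |·| ≈ 2491.9, ∠ ≈ 173.32°
|L| = 50 / 2491.9 ≈ 0.020065
Gain = 20 log₁₀(0.020065) ≈ -33.95 dB
∠L = 0.00° − 173.32° = -173.32°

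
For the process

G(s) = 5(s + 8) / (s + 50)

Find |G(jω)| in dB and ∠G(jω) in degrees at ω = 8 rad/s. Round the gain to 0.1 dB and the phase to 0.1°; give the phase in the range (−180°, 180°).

At s = jω = j8:
zero (s+8): 8 + j8 → |·| = √(8²+8²) = √128 ≈ 11.314, ∠ = arctan(8/8) ≈ 45.00°
pole (s+50): 50 + j8 → |·| = √(50²+8²) = √2564 ≈ 50.636, ∠ = arctan(8/50) ≈ 9.09°
|G| = 5 · 11.314 / 50.636 ≈ 1.1172
Gain = 20 log₁₀(1.1172) ≈ 0.96 dB
∠G = 45.00° − 9.09° = 35.91°

1.0 dB, 35.9°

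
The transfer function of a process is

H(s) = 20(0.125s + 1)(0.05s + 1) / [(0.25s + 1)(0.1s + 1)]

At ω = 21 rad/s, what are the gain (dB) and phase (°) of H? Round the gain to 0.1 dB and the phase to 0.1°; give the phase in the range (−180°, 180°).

At ω = 21 rad/s:
zero (1 + j21·0.125) = 1 + j2.625 → |·| ≈ 2.809, ∠ ≈ 69.15°
zero (1 + j21·0.05) = 1 + j1.05 → |·| ≈ 1.45, ∠ ≈ 46.40°
pole (1 + j21·0.25) = 1 + j5.25 → |·| ≈ 5.3444, ∠ ≈ 79.22°
pole (1 + j21·0.1) = 1 + j2.1 → |·| ≈ 2.3259, ∠ ≈ 64.54°
|H| = 20 · 2.809 · 1.45 / (5.3444 · 2.3259) ≈ 6.5533
Gain = 20 log₁₀(6.5533) ≈ 16.33 dB
∠H = (69.15° + 46.40°) − (79.22° + 64.54°) = -28.21°

16.3 dB, -28.2°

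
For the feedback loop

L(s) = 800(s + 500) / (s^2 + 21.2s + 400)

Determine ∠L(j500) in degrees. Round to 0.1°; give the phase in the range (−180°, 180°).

At s = jω = j500:
zero (s+500): 500 + j500 → |·| = √(500²+500²) = √500000 ≈ 707.11, ∠ = arctan(500/500) ≈ 45.00°
quadratic: (j500)² + 21.2·j500 + 400 = -249600 + j10600 → |·| ≈ 2.4982e+05, ∠ ≈ 177.57°
∠L = 45.00° − 177.57° = -132.57°

-132.6°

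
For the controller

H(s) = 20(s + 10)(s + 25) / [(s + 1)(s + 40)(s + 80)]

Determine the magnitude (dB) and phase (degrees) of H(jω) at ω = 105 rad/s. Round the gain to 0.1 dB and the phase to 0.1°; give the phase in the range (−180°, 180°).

At s = jω = j105:
zero (s+10): 10 + j105 → |·| = √(10²+105²) = √11125 ≈ 105.48, ∠ = arctan(105/10) ≈ 84.56°
zero (s+25): 25 + j105 → |·| = √(25²+105²) = √11650 ≈ 107.94, ∠ = arctan(105/25) ≈ 76.61°
pole (s+1): 1 + j105 → |·| = √(1²+105²) = √11026 ≈ 105, ∠ = arctan(105/1) ≈ 89.45°
pole (s+40): 40 + j105 → |·| = √(40²+105²) = √12625 ≈ 112.36, ∠ = arctan(105/40) ≈ 69.15°
pole (s+80): 80 + j105 → |·| = √(80²+105²) = √17425 ≈ 132, ∠ = arctan(105/80) ≈ 52.70°
|H| = 20 · 11386 / 1.5573e+06 ≈ 0.14623
Gain = 20 log₁₀(0.14623) ≈ -16.70 dB
∠H = 161.17° − 211.30° = -50.13°

-16.7 dB, -50.1°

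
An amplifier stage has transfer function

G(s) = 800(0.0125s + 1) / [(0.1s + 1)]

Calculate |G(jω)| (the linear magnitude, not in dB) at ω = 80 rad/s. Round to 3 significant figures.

At ω = 80 rad/s:
zero (1 + j80·0.0125) = 1 + j1 → |·| ≈ 1.4142, ∠ ≈ 45.00°
pole (1 + j80·0.1) = 1 + j8 → |·| ≈ 8.0623, ∠ ≈ 82.87°
|G| = 800 · 1.4142 / (8.0623) ≈ 140.33

140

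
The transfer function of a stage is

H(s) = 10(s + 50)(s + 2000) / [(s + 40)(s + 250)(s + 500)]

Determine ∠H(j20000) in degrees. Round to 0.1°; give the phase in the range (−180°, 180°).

At s = jω = j20000:
zero (s+50): 50 + j20000 → |·| = √(50²+20000²) = √400002500 ≈ 20000, ∠ = arctan(20000/50) ≈ 89.86°
zero (s+2000): 2000 + j20000 → |·| = √(2000²+20000²) = √404000000 ≈ 20100, ∠ = arctan(20000/2000) ≈ 84.29°
pole (s+40): 40 + j20000 → |·| = √(40²+20000²) = √400001600 ≈ 20000, ∠ = arctan(20000/40) ≈ 89.89°
pole (s+250): 250 + j20000 → |·| = √(250²+20000²) = √400062500 ≈ 20002, ∠ = arctan(20000/250) ≈ 89.28°
pole (s+500): 500 + j20000 → |·| = √(500²+20000²) = √400250000 ≈ 20006, ∠ = arctan(20000/500) ≈ 88.57°
∠H = 174.15° − 267.74° = -93.59°

-93.6°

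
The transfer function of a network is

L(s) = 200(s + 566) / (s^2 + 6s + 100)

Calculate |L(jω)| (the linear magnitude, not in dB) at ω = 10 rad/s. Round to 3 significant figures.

At s = jω = j10:
zero (s+566): 566 + j10 → |·| = √(566²+10²) = √320456 ≈ 566.09, ∠ = arctan(10/566) ≈ 1.01°
quadratic: (j10)² + 6·j10 + 100 = 0 + j60 → |·| ≈ 60, ∠ ≈ 90.00°
|L| = 200 · 566.09 / 60 ≈ 1887

1.89e+03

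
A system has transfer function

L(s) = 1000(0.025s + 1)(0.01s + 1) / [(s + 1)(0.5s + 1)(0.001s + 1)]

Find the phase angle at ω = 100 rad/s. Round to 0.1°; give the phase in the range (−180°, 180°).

-70.8°

At ω = 100 rad/s:
zero (1 + j100·0.025) = 1 + j2.5 → |·| ≈ 2.6926, ∠ ≈ 68.20°
zero (1 + j100·0.01) = 1 + j1 → |·| ≈ 1.4142, ∠ ≈ 45.00°
pole (1 + j100·1) = 1 + j100 → |·| ≈ 100, ∠ ≈ 89.43°
pole (1 + j100·0.5) = 1 + j50 → |·| ≈ 50.01, ∠ ≈ 88.85°
pole (1 + j100·0.001) = 1 + j0.1 → |·| ≈ 1.005, ∠ ≈ 5.71°
∠L = (68.20° + 45.00°) − (89.43° + 88.85° + 5.71°) = -70.79°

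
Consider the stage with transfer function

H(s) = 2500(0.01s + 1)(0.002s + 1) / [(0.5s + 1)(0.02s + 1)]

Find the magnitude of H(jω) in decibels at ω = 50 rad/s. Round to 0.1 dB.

38.0 dB

At ω = 50 rad/s:
zero (1 + j50·0.01) = 1 + j0.5 → |·| ≈ 1.118, ∠ ≈ 26.57°
zero (1 + j50·0.002) = 1 + j0.1 → |·| ≈ 1.005, ∠ ≈ 5.71°
pole (1 + j50·0.5) = 1 + j25 → |·| ≈ 25.02, ∠ ≈ 87.71°
pole (1 + j50·0.02) = 1 + j1 → |·| ≈ 1.4142, ∠ ≈ 45.00°
|H| = 2500 · 1.118 · 1.005 / (25.02 · 1.4142) ≈ 79.387
Gain = 20 log₁₀(79.387) ≈ 37.99 dB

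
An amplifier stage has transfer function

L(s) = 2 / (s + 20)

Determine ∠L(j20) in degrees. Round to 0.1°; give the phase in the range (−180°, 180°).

Substitute s = j20:
Numerator: 2 = 2 + j0
Denominator: (j20) + 20 = 20 + j20
|N| = √(2² + 0²) ≈ 2, ∠N ≈ 0.00°
|D| = √(20² + 20²) ≈ 28.284, ∠D ≈ 45.00°
∠L = 0.00° − 45.00° = -45.00°

-45.0°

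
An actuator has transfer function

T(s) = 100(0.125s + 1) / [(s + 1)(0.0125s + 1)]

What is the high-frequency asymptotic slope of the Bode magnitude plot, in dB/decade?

-20 dB/decade

Each pole contributes −20 dB/decade at high frequency; each zero contributes +20 dB/decade.
Net: 1 zero(s) − 2 pole(s) → -20 dB/decade.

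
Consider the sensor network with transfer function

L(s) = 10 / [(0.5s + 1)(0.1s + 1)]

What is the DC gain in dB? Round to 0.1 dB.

20.0 dB

L(0) = 10 · 1 / 1 = 10
20 log₁₀(10) ≈ 20.00 dB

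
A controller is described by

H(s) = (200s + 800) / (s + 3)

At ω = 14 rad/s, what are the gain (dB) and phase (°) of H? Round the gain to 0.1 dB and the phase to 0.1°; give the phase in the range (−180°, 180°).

46.2 dB, -3.9°

Substitute s = j14:
Numerator: 200(j14) + 800 = 800 + j2800
Denominator: (j14) + 3 = 3 + j14
|N| = √(800² + 2800²) ≈ 2912, ∠N ≈ 74.05°
|D| = √(3² + 14²) ≈ 14.318, ∠D ≈ 77.91°
|H| = 2912 / 14.318 ≈ 203.38
Gain = 20 log₁₀(203.38) ≈ 46.17 dB
∠H = 74.05° − 77.91° = -3.86°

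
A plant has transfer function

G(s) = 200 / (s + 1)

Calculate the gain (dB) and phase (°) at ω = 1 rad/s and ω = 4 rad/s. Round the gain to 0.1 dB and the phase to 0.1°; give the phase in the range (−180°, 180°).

ω = 1: 43.0 dB, -45.0°; ω = 4: 33.7 dB, -76.0°

At s = jω = j1:
pole (s+1): 1 + j1 → |·| = √(1²+1²) = √2 ≈ 1.4142, ∠ = arctan(1/1) ≈ 45.00°
|G| = 200 / 1.4142 ≈ 141.42
Gain = 20 log₁₀(141.42) ≈ 43.01 dB
∠G = 0.00° − 45.00° = -45.00°

At s = jω = j4:
pole (s+1): 1 + j4 → |·| = √(1²+4²) = √17 ≈ 4.1231, ∠ = arctan(4/1) ≈ 75.96°
|G| = 200 / 4.1231 ≈ 48.507
Gain = 20 log₁₀(48.507) ≈ 33.72 dB
∠G = 0.00° − 75.96° = -75.96°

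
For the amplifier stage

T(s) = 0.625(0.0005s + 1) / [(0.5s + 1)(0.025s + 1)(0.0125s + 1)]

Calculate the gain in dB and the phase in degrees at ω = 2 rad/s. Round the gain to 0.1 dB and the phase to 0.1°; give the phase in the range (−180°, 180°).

At ω = 2 rad/s:
zero (1 + j2·0.0005) = 1 + j0.001 → |·| ≈ 1, ∠ ≈ 0.06°
pole (1 + j2·0.5) = 1 + j1 → |·| ≈ 1.4142, ∠ ≈ 45.00°
pole (1 + j2·0.025) = 1 + j0.05 → |·| ≈ 1.0012, ∠ ≈ 2.86°
pole (1 + j2·0.0125) = 1 + j0.025 → |·| ≈ 1.0003, ∠ ≈ 1.43°
|T| = 0.625 · 1 / (1.4142 · 1.0012 · 1.0003) ≈ 0.44128
Gain = 20 log₁₀(0.44128) ≈ -7.11 dB
∠T = (0.06°) − (45.00° + 2.86° + 1.43°) = -49.23°

-7.1 dB, -49.2°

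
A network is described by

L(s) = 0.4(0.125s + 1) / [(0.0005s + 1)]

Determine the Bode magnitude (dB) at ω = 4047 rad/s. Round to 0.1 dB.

39.1 dB

At ω = 4047 rad/s:
zero (1 + j4047·0.125) = 1 + j505.875 → |·| ≈ 505.88, ∠ ≈ 89.89°
pole (1 + j4047·0.0005) = 1 + j2.0235 → |·| ≈ 2.2571, ∠ ≈ 63.70°
|L| = 0.4 · 505.88 / (2.2571) ≈ 89.651
Gain = 20 log₁₀(89.651) ≈ 39.05 dB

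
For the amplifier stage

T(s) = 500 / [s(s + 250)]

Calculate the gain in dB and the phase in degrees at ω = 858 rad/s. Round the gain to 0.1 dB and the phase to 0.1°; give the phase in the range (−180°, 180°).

-63.7 dB, -163.8°

At s = jω = j858:
pole (s+250): 250 + j858 → |·| = √(250²+858²) = √798664 ≈ 893.68, ∠ = arctan(858/250) ≈ 73.76°
pole at origin: |s| = 858, ∠ = 90.00° (in denominator)
|T| = 500 / 7.6678e+05 ≈ 0.00065208
Gain = 20 log₁₀(0.00065208) ≈ -63.71 dB
∠T = 0.00° − 163.76° = -163.76°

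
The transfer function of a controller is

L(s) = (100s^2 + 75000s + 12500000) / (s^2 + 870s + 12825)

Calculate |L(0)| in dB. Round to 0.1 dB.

59.8 dB

L(0) = 12500000 / 12825 ≈ 974.66
20 log₁₀(974.66) ≈ 59.78 dB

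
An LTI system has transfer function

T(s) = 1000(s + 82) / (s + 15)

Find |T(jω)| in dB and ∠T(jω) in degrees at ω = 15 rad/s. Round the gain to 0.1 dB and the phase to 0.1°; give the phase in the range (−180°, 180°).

At s = jω = j15:
zero (s+82): 82 + j15 → |·| = √(82²+15²) = √6949 ≈ 83.361, ∠ = arctan(15/82) ≈ 10.37°
pole (s+15): 15 + j15 → |·| = √(15²+15²) = √450 ≈ 21.213, ∠ = arctan(15/15) ≈ 45.00°
|T| = 1000 · 83.361 / 21.213 ≈ 3929.7
Gain = 20 log₁₀(3929.7) ≈ 71.89 dB
∠T = 10.37° − 45.00° = -34.63°

71.9 dB, -34.6°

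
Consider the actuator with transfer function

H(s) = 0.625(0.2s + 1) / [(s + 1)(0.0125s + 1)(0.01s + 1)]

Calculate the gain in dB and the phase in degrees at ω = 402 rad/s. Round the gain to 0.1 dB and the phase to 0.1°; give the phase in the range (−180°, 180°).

At ω = 402 rad/s:
zero (1 + j402·0.2) = 1 + j80.4 → |·| ≈ 80.406, ∠ ≈ 89.29°
pole (1 + j402·1) = 1 + j402 → |·| ≈ 402, ∠ ≈ 89.86°
pole (1 + j402·0.0125) = 1 + j5.025 → |·| ≈ 5.1235, ∠ ≈ 78.74°
pole (1 + j402·0.01) = 1 + j4.02 → |·| ≈ 4.1425, ∠ ≈ 76.03°
|H| = 0.625 · 80.406 / (402 · 5.1235 · 4.1425) ≈ 0.00589
Gain = 20 log₁₀(0.00589) ≈ -44.60 dB
∠H = (89.29°) − (89.86° + 78.74° + 76.03°) = -155.34°

-44.6 dB, -155.3°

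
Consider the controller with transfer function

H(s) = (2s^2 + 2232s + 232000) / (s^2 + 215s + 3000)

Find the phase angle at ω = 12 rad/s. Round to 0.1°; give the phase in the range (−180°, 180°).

Substitute s = j12:
Numerator: 2(j12)^2 + 2232(j12) + 232000 = 231712 + j26784
Denominator: (j12)^2 + 215(j12) + 3000 = 2856 + j2580
|N| = √(231712² + 26784²) ≈ 2.3325e+05, ∠N ≈ 6.59°
|D| = √(2856² + 2580²) ≈ 3848.8, ∠D ≈ 42.09°
∠H = 6.59° − 42.09° = -35.50°

-35.5°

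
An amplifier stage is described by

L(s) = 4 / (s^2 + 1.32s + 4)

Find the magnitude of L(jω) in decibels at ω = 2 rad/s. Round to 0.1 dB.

3.6 dB

At s = jω = j2:
quadratic: (j2)² + 1.32·j2 + 4 = 0 + j2.64 → |·| ≈ 2.64, ∠ ≈ 90.00°
|L| = 4 / 2.64 ≈ 1.5152
Gain = 20 log₁₀(1.5152) ≈ 3.61 dB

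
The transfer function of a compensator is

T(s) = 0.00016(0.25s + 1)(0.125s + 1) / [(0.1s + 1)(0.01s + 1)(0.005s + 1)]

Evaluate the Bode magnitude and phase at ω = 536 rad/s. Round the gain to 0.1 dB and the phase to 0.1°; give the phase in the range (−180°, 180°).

At ω = 536 rad/s:
zero (1 + j536·0.25) = 1 + j134 → |·| ≈ 134, ∠ ≈ 89.57°
zero (1 + j536·0.125) = 1 + j67 → |·| ≈ 67.007, ∠ ≈ 89.14°
pole (1 + j536·0.1) = 1 + j53.6 → |·| ≈ 53.609, ∠ ≈ 88.93°
pole (1 + j536·0.01) = 1 + j5.36 → |·| ≈ 5.4525, ∠ ≈ 79.43°
pole (1 + j536·0.005) = 1 + j2.68 → |·| ≈ 2.8605, ∠ ≈ 69.54°
|T| = 0.00016 · 134 · 67.007 / (53.609 · 5.4525 · 2.8605) ≈ 0.0017182
Gain = 20 log₁₀(0.0017182) ≈ -55.30 dB
∠T = (89.57° + 89.14°) − (88.93° + 79.43° + 69.54°) = -59.19°

-55.3 dB, -59.2°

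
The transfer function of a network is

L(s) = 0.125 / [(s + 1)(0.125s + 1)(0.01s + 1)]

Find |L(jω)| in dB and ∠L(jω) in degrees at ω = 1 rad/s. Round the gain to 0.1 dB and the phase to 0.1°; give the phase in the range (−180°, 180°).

-21.1 dB, -52.7°

At ω = 1 rad/s:
pole (1 + j1·1) = 1 + j1 → |·| ≈ 1.4142, ∠ ≈ 45.00°
pole (1 + j1·0.125) = 1 + j0.125 → |·| ≈ 1.0078, ∠ ≈ 7.13°
pole (1 + j1·0.01) = 1 + j0.01 → |·| ≈ 1, ∠ ≈ 0.57°
|L| = 0.125 · 1 / (1.4142 · 1.0078 · 1) ≈ 0.087705
Gain = 20 log₁₀(0.087705) ≈ -21.14 dB
∠L = (0°) − (45.00° + 7.13° + 0.57°) = -52.70°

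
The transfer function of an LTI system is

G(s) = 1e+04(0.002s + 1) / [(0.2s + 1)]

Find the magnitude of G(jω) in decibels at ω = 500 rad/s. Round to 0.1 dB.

43.0 dB

At ω = 500 rad/s:
zero (1 + j500·0.002) = 1 + j1 → |·| ≈ 1.4142, ∠ ≈ 45.00°
pole (1 + j500·0.2) = 1 + j100 → |·| ≈ 100, ∠ ≈ 89.43°
|G| = 1e+04 · 1.4142 / (100) ≈ 141.42
Gain = 20 log₁₀(141.42) ≈ 43.01 dB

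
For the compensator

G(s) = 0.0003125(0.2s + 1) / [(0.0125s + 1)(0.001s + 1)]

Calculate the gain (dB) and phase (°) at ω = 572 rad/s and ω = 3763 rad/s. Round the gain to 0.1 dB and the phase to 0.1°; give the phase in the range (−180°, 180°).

ω = 572: -47.3 dB, -22.3°; ω = 3763: -57.8 dB, -74.0°

At ω = 572 rad/s:
zero (1 + j572·0.2) = 1 + j114.4 → |·| ≈ 114.4, ∠ ≈ 89.50°
pole (1 + j572·0.0125) = 1 + j7.15 → |·| ≈ 7.2196, ∠ ≈ 82.04°
pole (1 + j572·0.001) = 1 + j0.572 → |·| ≈ 1.152, ∠ ≈ 29.77°
|G| = 0.0003125 · 114.4 / (7.2196 · 1.152) ≈ 0.0042984
Gain = 20 log₁₀(0.0042984) ≈ -47.33 dB
∠G = (89.50°) − (82.04° + 29.77°) = -22.31°

At ω = 3763 rad/s:
zero (1 + j3763·0.2) = 1 + j752.6 → |·| ≈ 752.6, ∠ ≈ 89.92°
pole (1 + j3763·0.0125) = 1 + j47.0375 → |·| ≈ 47.048, ∠ ≈ 88.78°
pole (1 + j3763·0.001) = 1 + j3.763 → |·| ≈ 3.8936, ∠ ≈ 75.12°
|G| = 0.0003125 · 752.6 / (47.048 · 3.8936) ≈ 0.0012839
Gain = 20 log₁₀(0.0012839) ≈ -57.83 dB
∠G = (89.92°) − (88.78° + 75.12°) = -73.98°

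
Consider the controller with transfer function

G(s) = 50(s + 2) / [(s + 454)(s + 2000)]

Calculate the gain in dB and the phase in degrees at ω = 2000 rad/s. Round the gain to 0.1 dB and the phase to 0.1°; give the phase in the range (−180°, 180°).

At s = jω = j2000:
zero (s+2): 2 + j2000 → |·| = √(2²+2000²) = √4000004 ≈ 2000, ∠ = arctan(2000/2) ≈ 89.94°
pole (s+454): 454 + j2000 → |·| = √(454²+2000²) = √4206116 ≈ 2050.9, ∠ = arctan(2000/454) ≈ 77.21°
pole (s+2000): 2000 + j2000 → |·| = √(2000²+2000²) = √8000000 ≈ 2828.4, ∠ = arctan(2000/2000) ≈ 45.00°
|G| = 50 · 2000 / 5.8008e+06 ≈ 0.017239
Gain = 20 log₁₀(0.017239) ≈ -35.27 dB
∠G = 89.94° − 122.21° = -32.27°

-35.3 dB, -32.3°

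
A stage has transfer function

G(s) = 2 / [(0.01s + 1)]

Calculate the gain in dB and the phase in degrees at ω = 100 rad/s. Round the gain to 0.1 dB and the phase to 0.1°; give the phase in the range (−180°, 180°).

At ω = 100 rad/s:
pole (1 + j100·0.01) = 1 + j1 → |·| ≈ 1.4142, ∠ ≈ 45.00°
|G| = 2 · 1 / (1.4142) ≈ 1.4142
Gain = 20 log₁₀(1.4142) ≈ 3.01 dB
∠G = (0°) − (45.00°) = -45.00°

3.0 dB, -45.0°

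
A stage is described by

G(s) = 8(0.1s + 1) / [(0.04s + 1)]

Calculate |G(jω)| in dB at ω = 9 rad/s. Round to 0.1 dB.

At ω = 9 rad/s:
zero (1 + j9·0.1) = 1 + j0.9 → |·| ≈ 1.3454, ∠ ≈ 41.99°
pole (1 + j9·0.04) = 1 + j0.36 → |·| ≈ 1.0628, ∠ ≈ 19.80°
|G| = 8 · 1.3454 / (1.0628) ≈ 10.127
Gain = 20 log₁₀(10.127) ≈ 20.11 dB

20.1 dB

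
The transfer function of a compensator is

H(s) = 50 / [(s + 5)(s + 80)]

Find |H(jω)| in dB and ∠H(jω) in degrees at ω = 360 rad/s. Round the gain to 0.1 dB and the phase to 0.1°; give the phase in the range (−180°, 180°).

At s = jω = j360:
pole (s+5): 5 + j360 → |·| = √(5²+360²) = √129625 ≈ 360.03, ∠ = arctan(360/5) ≈ 89.20°
pole (s+80): 80 + j360 → |·| = √(80²+360²) = √136000 ≈ 368.78, ∠ = arctan(360/80) ≈ 77.47°
|H| = 50 / 1.3277e+05 ≈ 0.00037659
Gain = 20 log₁₀(0.00037659) ≈ -68.48 dB
∠H = 0.00° − 166.67° = -166.67°

-68.5 dB, -166.7°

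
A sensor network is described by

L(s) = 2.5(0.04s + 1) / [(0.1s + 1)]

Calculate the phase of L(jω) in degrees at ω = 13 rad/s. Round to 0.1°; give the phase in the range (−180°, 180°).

-25.0°

At ω = 13 rad/s:
zero (1 + j13·0.04) = 1 + j0.52 → |·| ≈ 1.1271, ∠ ≈ 27.47°
pole (1 + j13·0.1) = 1 + j1.3 → |·| ≈ 1.6401, ∠ ≈ 52.43°
∠L = (27.47°) − (52.43°) = -24.96°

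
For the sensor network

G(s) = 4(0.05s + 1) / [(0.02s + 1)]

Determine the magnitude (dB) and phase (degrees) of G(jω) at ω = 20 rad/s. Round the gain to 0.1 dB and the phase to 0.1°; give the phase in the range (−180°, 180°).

14.4 dB, 23.2°

At ω = 20 rad/s:
zero (1 + j20·0.05) = 1 + j1 → |·| ≈ 1.4142, ∠ ≈ 45.00°
pole (1 + j20·0.02) = 1 + j0.4 → |·| ≈ 1.077, ∠ ≈ 21.80°
|G| = 4 · 1.4142 / (1.077) ≈ 5.2524
Gain = 20 log₁₀(5.2524) ≈ 14.41 dB
∠G = (45.00°) − (21.80°) = 23.20°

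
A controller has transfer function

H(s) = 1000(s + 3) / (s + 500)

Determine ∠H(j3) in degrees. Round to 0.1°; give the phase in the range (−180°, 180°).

44.7°

At s = jω = j3:
zero (s+3): 3 + j3 → |·| = √(3²+3²) = √18 ≈ 4.2426, ∠ = arctan(3/3) ≈ 45.00°
pole (s+500): 500 + j3 → |·| = √(500²+3²) = √250009 ≈ 500.01, ∠ = arctan(3/500) ≈ 0.34°
∠H = 45.00° − 0.34° = 44.66°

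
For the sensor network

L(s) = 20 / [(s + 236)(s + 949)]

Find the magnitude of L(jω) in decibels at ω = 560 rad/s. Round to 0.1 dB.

At s = jω = j560:
pole (s+236): 236 + j560 → |·| = √(236²+560²) = √369296 ≈ 607.7, ∠ = arctan(560/236) ≈ 67.15°
pole (s+949): 949 + j560 → |·| = √(949²+560²) = √1214201 ≈ 1101.9, ∠ = arctan(560/949) ≈ 30.54°
|L| = 20 / 6.6962e+05 ≈ 2.9868e-05
Gain = 20 log₁₀(2.9868e-05) ≈ -90.50 dB

-90.5 dB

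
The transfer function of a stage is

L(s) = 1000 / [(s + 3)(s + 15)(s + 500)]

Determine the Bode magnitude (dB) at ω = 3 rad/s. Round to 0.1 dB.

At s = jω = j3:
pole (s+3): 3 + j3 → |·| = √(3²+3²) = √18 ≈ 4.2426, ∠ = arctan(3/3) ≈ 45.00°
pole (s+15): 15 + j3 → |·| = √(15²+3²) = √234 ≈ 15.297, ∠ = arctan(3/15) ≈ 11.31°
pole (s+500): 500 + j3 → |·| = √(500²+3²) = √250009 ≈ 500.01, ∠ = arctan(3/500) ≈ 0.34°
|L| = 1000 / 32450 ≈ 0.030817
Gain = 20 log₁₀(0.030817) ≈ -30.22 dB

-30.2 dB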